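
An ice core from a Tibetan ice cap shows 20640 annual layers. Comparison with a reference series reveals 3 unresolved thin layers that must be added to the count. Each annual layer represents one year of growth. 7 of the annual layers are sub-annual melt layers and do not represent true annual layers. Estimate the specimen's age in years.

True annual layer count = 20640 − 7 + 3 = 20636.
One annual layer per year makes the duration 20636 years.

20636 yr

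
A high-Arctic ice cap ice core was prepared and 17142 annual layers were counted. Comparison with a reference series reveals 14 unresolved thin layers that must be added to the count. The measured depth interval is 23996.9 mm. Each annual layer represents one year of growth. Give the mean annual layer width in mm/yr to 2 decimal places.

1.40 mm/yr

Correcting the raw count gives 17142 + 14 = 17156 true annual layers.
Extension rate ≈ 23996.9 / 17156 = 1.40 mm/yr.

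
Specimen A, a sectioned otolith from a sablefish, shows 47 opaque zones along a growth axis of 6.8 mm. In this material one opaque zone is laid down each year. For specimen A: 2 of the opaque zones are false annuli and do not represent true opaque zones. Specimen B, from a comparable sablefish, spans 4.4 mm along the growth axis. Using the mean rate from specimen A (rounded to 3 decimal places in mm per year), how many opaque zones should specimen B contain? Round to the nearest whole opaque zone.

Specimen A: adjusted count: 47 − 2 = 45 opaque zones.
A: Mean rate = 6.8 mm / 45 years ≈ 0.151 mm per year.
For B, 4.4 / 0.151 = 29.14 years ≈ 29 opaque zones.

29 opaque zones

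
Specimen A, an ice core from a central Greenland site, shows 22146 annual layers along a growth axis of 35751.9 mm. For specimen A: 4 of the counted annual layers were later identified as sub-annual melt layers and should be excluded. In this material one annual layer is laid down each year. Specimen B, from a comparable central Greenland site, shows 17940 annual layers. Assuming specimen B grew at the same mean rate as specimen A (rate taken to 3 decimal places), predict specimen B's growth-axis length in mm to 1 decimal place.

28973.1 mm

Specimen A: after corrections the count is 22146 − 4 = 22142 annual layers.
A: Extension rate ≈ 35751.9 / 22142 = 1.615 mm/yr.
Length of B = 1.615 × 17940 = 28973.1 mm.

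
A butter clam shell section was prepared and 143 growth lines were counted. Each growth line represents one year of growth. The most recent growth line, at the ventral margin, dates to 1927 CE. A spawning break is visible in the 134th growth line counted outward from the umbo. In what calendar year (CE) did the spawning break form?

143 − 134 = 9 growth lines lie beyond the spawning break toward the ventral margin.
The growth line at the ventral margin is 1927 CE, so the spawning break dates to 1927 − 9 = 1918 CE.

1918 CE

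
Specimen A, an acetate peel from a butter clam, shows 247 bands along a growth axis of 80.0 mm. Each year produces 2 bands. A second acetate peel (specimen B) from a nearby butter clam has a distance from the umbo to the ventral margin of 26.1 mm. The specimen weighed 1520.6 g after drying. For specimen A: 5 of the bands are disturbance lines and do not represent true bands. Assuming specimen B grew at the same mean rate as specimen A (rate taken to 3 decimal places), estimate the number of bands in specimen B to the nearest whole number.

79 bands

Specimen A: adjusted count: 247 − 5 = 242 bands.
Specimen A: with 2 bands per year, 242 / 2 = 121 years.
A: Extension rate ≈ 80.0 / 121 = 0.661 mm per year.
B spans 26.1 / 0.661 = 39.49 years; at 2 bands per year that is 39.49 × 2 ≈ 79 bands.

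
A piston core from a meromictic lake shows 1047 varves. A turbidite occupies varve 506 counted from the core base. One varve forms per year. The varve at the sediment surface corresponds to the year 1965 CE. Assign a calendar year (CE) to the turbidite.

1424 CE

The turbidite sits at varve 506 from the core base, so 1047 − 506 = 541 varves formed after it.
1965 − 541 = 1424 CE.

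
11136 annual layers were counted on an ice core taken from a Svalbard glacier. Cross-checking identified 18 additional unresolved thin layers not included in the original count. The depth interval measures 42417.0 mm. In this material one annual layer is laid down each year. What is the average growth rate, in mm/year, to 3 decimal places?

3.803 mm/year

Adjusted count: 11136 + 18 = 11154 annual layers.
42417.0 mm over 11154 years gives 42417.0 / 11154 ≈ 3.803 mm/year.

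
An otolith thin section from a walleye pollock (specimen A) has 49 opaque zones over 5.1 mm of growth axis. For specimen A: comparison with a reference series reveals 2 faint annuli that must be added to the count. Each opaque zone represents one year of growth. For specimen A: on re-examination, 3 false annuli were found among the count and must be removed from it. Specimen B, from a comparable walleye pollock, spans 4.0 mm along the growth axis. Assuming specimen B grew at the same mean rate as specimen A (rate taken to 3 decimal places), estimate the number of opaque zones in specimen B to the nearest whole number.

Specimen A: correcting the raw count gives 49 − 3 + 2 = 48 true opaque zones.
A: 5.1 mm over 48 years gives 5.1 / 48 ≈ 0.106 mm/year.
B spans 4.0 / 0.106 = 37.74 years ≈ 38 opaque zones.

38 opaque zones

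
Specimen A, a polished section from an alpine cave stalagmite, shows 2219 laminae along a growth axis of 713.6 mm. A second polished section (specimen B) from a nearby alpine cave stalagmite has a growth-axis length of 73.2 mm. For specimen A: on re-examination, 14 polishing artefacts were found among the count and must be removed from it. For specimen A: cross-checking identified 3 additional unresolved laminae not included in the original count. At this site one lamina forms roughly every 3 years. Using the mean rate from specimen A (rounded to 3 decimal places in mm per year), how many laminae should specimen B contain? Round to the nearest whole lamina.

226 laminae

Specimen A: after corrections the count is 2219 − 14 + 3 = 2208 laminae.
Specimen A: 2208 laminae at 3 years each span 2208 × 3 = 6624 years.
A: 713.6 mm over 6624 years gives 713.6 / 6624 ≈ 0.108 mm/year.
For B, 73.2 / 0.108 = 677.78 years; at 3 years per lamina that is 677.78 / 3 ≈ 226 laminae.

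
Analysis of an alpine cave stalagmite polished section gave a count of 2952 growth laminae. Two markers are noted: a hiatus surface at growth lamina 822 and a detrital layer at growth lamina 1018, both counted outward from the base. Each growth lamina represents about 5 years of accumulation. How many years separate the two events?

1018 − 822 = 196 growth laminae lie between the two events.
196 growth laminae at 5 years each span 196 × 5 = 980 years.

980 years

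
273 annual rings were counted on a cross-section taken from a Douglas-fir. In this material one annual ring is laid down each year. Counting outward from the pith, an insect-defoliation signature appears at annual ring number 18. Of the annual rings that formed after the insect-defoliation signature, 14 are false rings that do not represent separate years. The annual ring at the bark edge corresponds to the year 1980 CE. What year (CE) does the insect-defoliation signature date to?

Between annual ring 18 and the bark edge there are 273 − 18 = 255 annual rings.
255 − 14 false = 241 true annual rings after the insect-defoliation signature.
1980 − 241 = 1739 CE.

1739 CE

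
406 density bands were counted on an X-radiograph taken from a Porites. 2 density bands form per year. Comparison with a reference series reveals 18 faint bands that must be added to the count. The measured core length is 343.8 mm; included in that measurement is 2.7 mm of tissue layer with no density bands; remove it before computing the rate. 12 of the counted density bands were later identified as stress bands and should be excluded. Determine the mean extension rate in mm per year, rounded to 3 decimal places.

1.656 mm per year

After corrections the count is 406 − 12 + 18 = 412 density bands.
With 2 density bands per year, 412 / 2 = 206 years.
The growth record spans 343.8 − 2.7 = 341.1 mm.
Extension rate ≈ 341.1 / 206 = 1.656 mm per year.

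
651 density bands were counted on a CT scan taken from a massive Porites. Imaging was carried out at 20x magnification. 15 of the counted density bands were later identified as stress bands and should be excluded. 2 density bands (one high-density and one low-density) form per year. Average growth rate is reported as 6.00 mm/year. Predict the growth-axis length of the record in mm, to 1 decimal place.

Correcting the raw count gives 651 − 15 = 636 true density bands.
Dividing by 2 density bands per year: 636 / 2 = 318 years.
Length ≈ 6.00 × 318 = 1908.0 mm.

1908.0 mm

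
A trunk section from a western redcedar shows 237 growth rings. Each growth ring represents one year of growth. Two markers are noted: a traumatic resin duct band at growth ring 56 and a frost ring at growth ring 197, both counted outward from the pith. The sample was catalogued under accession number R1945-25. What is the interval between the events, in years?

Separation: 197 − 56 = 141 growth rings.
One growth ring per year makes the interval 141 years.

141 yr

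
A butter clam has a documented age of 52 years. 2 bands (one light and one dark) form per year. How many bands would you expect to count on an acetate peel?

Expected bands: 52 × 2 = 104.
So 104 bands should be present.

104 bands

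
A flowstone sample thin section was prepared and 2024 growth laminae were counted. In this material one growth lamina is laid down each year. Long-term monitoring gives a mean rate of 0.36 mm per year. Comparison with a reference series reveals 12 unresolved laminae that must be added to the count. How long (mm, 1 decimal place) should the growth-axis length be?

Adjusted count: 2024 + 12 = 2036 growth laminae.
Length ≈ 0.36 × 2036 = 733.0 mm.

733.0 mm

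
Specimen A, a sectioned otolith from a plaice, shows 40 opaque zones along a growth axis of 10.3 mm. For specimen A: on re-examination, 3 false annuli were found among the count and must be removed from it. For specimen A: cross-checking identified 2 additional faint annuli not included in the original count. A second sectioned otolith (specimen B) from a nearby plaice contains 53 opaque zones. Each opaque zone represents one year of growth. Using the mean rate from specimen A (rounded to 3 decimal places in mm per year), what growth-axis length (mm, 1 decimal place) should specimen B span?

14.0 mm

Specimen A: adjusted count: 40 − 3 + 2 = 39 opaque zones.
A: Extension rate ≈ 10.3 / 39 = 0.264 mm/yr.
Length of B = 0.264 × 53 = 14.0 mm.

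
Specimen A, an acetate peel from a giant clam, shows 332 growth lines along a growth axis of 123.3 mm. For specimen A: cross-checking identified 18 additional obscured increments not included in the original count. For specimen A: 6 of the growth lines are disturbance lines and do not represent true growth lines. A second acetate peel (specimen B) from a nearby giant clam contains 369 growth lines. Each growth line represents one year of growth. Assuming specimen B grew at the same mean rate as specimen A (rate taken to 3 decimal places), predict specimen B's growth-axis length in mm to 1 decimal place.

132.1 mm

Specimen A: after corrections the count is 332 − 6 + 18 = 344 growth lines.
A: 123.3 mm over 344 years gives 123.3 / 344 ≈ 0.358 mm per year.
B's length ≈ 0.358 × 369 = 132.1 mm.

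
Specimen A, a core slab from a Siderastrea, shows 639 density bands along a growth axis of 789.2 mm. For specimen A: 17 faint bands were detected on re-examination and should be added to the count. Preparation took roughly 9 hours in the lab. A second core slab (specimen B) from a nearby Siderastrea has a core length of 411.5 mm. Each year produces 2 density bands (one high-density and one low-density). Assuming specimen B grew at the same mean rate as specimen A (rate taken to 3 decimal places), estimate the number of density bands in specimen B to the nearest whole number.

Specimen A: after corrections the count is 639 + 17 = 656 density bands.
Specimen A: 656 density bands at 2 per year is 656 / 2 = 328 years.
A: Extension rate ≈ 789.2 / 328 = 2.406 mm/yr.
For B, 411.5 / 2.406 = 171.03 years; at 2 density bands per year that is 171.03 × 2 ≈ 342 density bands.

342 density bands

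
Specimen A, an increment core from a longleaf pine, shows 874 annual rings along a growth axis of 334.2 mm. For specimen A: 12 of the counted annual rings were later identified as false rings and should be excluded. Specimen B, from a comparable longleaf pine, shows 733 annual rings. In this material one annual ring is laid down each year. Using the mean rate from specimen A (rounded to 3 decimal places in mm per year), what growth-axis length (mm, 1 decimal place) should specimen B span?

284.4 mm

Specimen A: after corrections the count is 874 − 12 = 862 annual rings.
A: Mean rate = 334.2 mm / 862 years ≈ 0.388 mm/year.
Length of B = 0.388 × 733 = 284.4 mm.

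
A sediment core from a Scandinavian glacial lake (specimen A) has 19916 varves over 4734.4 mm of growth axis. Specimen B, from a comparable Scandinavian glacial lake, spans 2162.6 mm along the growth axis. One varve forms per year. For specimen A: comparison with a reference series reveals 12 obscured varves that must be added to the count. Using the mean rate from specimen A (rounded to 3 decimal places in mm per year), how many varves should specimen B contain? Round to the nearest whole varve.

Specimen A: true varve count = 19916 + 12 = 19928.
A: 4734.4 mm over 19928 years gives 4734.4 / 19928 ≈ 0.238 mm/yr.
For B, 2162.6 / 0.238 = 9086.55 years ≈ 9087 varves.

9087 varves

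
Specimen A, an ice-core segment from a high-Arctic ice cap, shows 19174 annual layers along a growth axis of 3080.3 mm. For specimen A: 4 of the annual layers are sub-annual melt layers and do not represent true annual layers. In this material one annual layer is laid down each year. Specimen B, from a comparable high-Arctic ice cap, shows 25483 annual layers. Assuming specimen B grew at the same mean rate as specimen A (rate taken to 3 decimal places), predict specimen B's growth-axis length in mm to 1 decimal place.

4102.8 mm

Specimen A: after corrections the count is 19174 − 4 = 19170 annual layers.
A: Extension rate ≈ 3080.3 / 19170 = 0.161 mm per year.
B's length ≈ 0.161 × 25483 = 4102.8 mm.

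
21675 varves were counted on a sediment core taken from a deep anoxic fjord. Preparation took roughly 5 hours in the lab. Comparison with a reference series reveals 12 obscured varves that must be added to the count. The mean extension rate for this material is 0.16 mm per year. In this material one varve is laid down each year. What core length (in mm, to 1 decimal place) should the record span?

3469.9 mm

Correcting the raw count gives 21675 + 12 = 21687 true varves.
21687 years at 0.16 mm/year gives 0.16 × 21687 = 3469.9 mm.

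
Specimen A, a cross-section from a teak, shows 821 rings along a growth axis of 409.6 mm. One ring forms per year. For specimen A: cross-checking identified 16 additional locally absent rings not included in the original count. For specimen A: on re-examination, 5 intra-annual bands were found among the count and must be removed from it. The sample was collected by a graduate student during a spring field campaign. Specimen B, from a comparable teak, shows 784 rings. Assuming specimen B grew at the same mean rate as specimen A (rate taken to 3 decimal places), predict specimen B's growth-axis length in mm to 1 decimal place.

Specimen A: true ring count = 821 − 5 + 16 = 832.
A: Extension rate ≈ 409.6 / 832 = 0.492 mm/year.
B's length ≈ 0.492 × 784 = 385.7 mm.

385.7 mm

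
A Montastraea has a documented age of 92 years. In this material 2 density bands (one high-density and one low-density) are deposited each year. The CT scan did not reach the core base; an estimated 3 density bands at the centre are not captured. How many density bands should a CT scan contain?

181 density bands

With 2 density bands per year, 92 years would produce 92 × 2 = 184 density bands.
Subtracting the 3 density bands not captured gives 184 − 3 = 181 density bands in the record.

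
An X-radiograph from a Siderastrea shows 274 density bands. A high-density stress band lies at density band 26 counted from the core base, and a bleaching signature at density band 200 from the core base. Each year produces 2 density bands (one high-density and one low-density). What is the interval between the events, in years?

87 years

200 − 26 = 174 density bands lie between the two events.
With 2 density bands per year, 174 / 2 = 87 years.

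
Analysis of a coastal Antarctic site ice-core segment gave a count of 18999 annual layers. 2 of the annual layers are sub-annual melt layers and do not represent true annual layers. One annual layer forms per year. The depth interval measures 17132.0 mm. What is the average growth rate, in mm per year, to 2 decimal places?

0.90 mm per year

After corrections the count is 18999 − 2 = 18997 annual layers.
Mean rate = 17132.0 mm / 18997 years ≈ 0.90 mm per year.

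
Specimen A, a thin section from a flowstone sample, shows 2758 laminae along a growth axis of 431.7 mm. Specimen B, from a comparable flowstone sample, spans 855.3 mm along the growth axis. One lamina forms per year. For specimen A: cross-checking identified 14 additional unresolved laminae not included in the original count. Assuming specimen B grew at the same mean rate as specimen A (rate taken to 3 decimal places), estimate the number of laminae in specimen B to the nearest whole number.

Specimen A: adjusted count: 2758 + 14 = 2772 laminae.
A: 431.7 mm over 2772 years gives 431.7 / 2772 ≈ 0.156 mm per year.
B spans 855.3 / 0.156 = 5482.69 years ≈ 5483 laminae.

5483 laminae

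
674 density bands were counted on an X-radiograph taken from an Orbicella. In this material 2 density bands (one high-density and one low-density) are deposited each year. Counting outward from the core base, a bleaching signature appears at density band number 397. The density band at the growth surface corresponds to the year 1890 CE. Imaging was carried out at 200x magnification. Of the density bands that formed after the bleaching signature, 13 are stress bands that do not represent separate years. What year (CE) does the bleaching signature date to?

The bleaching signature sits at density band 397 from the core base, so 674 − 397 = 277 density bands formed after it.
Removing the 13 false density bands leaves 277 − 13 = 264 true density bands beyond the bleaching signature.
264 density bands at 2 per year is 264 / 2 = 132 years.
1890 − 132 = 1758 CE.

1758 CE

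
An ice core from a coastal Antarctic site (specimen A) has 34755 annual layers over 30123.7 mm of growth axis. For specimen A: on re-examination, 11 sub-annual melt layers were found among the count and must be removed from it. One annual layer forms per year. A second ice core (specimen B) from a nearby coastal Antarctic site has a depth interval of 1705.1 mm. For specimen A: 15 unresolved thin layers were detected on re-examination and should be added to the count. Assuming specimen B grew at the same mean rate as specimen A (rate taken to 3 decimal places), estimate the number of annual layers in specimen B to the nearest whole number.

Specimen A: correcting the raw count gives 34755 − 11 + 15 = 34759 true annual layers.
A: Mean rate = 30123.7 mm / 34759 years ≈ 0.867 mm/year.
For B, 1705.1 / 0.867 = 1966.67 years ≈ 1967 annual layers.

1967 annual layers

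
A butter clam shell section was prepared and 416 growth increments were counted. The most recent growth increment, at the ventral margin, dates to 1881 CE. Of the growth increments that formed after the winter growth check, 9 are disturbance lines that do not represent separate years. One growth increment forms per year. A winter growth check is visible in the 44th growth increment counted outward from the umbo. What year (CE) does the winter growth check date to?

The winter growth check sits at growth increment 44 from the umbo, so 416 − 44 = 372 growth increments formed after it.
372 − 9 false = 363 true growth increments after the winter growth check.
Counting back 363 years from 1881 CE places the winter growth check in 1881 − 363 = 1518 CE.

1518 CE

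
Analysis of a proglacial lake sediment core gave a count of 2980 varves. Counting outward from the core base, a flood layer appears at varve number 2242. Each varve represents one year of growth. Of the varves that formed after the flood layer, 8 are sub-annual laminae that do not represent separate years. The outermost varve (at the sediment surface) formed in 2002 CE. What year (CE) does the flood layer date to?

The flood layer sits at varve 2242 from the core base, so 2980 − 2242 = 738 varves formed after it.
Excluding 8 false varves: 738 − 8 = 730.
The varve at the sediment surface is 2002 CE, so the flood layer dates to 2002 − 730 = 1272 CE.

1272 CE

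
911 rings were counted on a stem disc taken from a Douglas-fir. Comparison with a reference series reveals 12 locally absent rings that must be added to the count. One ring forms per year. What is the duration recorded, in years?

923 years

After corrections the count is 911 + 12 = 923 rings.
At one ring per year, that is 923 years.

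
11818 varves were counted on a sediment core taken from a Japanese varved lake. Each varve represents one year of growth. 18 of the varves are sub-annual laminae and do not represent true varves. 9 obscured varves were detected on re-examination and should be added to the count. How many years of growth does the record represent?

True varve count = 11818 − 18 + 9 = 11809.
At one varve per year, that is 11809 years.

11809 years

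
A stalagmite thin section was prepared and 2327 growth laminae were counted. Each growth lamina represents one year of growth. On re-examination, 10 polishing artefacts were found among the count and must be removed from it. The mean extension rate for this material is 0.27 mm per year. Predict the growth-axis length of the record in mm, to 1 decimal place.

After corrections the count is 2327 − 10 = 2317 growth laminae.
2317 years at 0.27 mm/year gives 0.27 × 2317 = 625.6 mm.

625.6 mm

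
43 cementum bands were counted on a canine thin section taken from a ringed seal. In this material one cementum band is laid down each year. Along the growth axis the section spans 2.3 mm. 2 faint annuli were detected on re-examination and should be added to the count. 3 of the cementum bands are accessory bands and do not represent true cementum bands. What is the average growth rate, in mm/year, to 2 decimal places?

0.05 mm/year

True cementum band count = 43 − 3 + 2 = 42.
Mean rate = 2.3 mm / 42 years ≈ 0.05 mm/year.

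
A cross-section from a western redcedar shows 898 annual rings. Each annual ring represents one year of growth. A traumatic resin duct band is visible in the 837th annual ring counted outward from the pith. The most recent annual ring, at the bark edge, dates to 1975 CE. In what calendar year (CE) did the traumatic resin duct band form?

1914 CE

The traumatic resin duct band sits at annual ring 837 from the pith, so 898 − 837 = 61 annual rings formed after it.
Counting back 61 years from 1975 CE places the traumatic resin duct band in 1975 − 61 = 1914 CE.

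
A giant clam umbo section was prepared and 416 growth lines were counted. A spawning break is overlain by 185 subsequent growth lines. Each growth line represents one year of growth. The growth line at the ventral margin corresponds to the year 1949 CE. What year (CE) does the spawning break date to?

There are 185 growth lines younger than the spawning break.
1949 − 185 = 1764 CE.

1764 CE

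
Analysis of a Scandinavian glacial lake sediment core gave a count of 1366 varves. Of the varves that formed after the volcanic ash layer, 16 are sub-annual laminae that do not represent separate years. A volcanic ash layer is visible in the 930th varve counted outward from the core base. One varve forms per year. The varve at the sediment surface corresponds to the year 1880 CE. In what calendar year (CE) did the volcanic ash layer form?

1460 CE

Between varve 930 and the sediment surface there are 1366 − 930 = 436 varves.
436 − 16 false = 420 true varves after the volcanic ash layer.
1880 − 420 = 1460 CE.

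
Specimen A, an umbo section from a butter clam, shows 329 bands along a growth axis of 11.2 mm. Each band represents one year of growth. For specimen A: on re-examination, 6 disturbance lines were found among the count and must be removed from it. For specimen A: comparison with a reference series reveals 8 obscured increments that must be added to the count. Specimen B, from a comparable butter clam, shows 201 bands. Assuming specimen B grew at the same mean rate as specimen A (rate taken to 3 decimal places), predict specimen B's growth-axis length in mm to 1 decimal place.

Specimen A: adjusted count: 329 − 6 + 8 = 331 bands.
A: 11.2 mm over 331 years gives 11.2 / 331 ≈ 0.034 mm per year.
Length of B = 0.034 × 201 = 6.8 mm.

6.8 mm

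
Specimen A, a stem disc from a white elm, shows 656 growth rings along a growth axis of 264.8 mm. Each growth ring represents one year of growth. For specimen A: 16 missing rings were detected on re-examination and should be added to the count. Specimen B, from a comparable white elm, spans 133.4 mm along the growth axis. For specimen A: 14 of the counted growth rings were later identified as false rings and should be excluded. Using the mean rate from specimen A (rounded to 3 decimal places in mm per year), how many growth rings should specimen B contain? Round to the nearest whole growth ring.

332 growth rings

Specimen A: adjusted count: 656 − 14 + 16 = 658 growth rings.
A: Mean rate = 264.8 mm / 658 years ≈ 0.402 mm per year.
For B, 133.4 / 0.402 = 331.84 years ≈ 332 growth rings.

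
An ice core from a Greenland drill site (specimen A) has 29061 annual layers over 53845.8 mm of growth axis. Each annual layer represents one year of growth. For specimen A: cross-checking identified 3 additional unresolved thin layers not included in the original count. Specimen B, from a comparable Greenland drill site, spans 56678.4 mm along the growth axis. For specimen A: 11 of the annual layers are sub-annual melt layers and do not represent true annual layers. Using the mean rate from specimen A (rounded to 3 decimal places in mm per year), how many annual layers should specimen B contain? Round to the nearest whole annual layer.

30587 annual layers

Specimen A: after corrections the count is 29061 − 11 + 3 = 29053 annual layers.
A: 53845.8 mm over 29053 years gives 53845.8 / 29053 ≈ 1.853 mm/yr.
For B, 56678.4 / 1.853 = 30587.37 years ≈ 30587 annual layers.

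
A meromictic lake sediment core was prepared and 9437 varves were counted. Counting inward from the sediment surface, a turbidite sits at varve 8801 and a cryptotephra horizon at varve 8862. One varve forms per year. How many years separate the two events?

61 years

Separation: 8862 − 8801 = 61 varves.
At one varve per year, 61 years elapsed between them.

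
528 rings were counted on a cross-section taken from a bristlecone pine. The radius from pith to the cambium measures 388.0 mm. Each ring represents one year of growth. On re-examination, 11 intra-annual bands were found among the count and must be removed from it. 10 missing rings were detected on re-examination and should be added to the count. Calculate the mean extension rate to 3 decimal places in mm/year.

Adjusted count: 528 − 11 + 10 = 527 rings.
388.0 mm over 527 years gives 388.0 / 527 ≈ 0.736 mm/year.

0.736 mm/year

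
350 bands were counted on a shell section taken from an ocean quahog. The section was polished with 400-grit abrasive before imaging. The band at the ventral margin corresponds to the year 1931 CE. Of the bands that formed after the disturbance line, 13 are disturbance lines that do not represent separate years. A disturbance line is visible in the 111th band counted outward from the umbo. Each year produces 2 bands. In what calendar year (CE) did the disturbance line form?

1818 CE

The disturbance line sits at band 111 from the umbo, so 350 − 111 = 239 bands formed after it.
Excluding 13 false bands: 239 − 13 = 226.
With 2 bands per year, 226 / 2 = 113 years.
Counting back 113 years from 1931 CE places the disturbance line in 1931 − 113 = 1818 CE.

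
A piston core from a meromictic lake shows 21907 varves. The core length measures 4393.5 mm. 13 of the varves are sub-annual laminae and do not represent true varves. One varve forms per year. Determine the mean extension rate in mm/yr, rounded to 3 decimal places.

True varve count = 21907 − 13 = 21894.
4393.5 mm over 21894 years gives 4393.5 / 21894 ≈ 0.201 mm/yr.

0.201 mm/yr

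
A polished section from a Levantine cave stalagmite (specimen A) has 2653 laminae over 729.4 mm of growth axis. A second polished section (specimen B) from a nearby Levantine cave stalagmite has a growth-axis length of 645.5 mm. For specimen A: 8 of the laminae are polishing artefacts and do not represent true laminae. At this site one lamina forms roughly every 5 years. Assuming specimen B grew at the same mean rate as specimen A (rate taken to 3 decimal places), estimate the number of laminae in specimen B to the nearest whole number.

2347 laminae

Specimen A: true lamina count = 2653 − 8 = 2645.
Specimen A: multiplying by 5 years per lamina: 2645 × 5 = 13225 years.
A: Extension rate ≈ 729.4 / 13225 = 0.055 mm per year.
Specimen B: 645.5 mm / 0.055 mm per year = 11736.36 years; at 5 years per lamina that is 11736.36 / 5 ≈ 2347 laminae.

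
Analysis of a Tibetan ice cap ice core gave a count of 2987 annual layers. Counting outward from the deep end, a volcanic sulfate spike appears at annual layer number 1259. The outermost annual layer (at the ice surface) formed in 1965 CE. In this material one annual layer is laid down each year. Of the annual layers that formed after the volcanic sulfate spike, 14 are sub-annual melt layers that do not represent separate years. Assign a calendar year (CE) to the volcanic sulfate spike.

251 CE

Between annual layer 1259 and the ice surface there are 2987 − 1259 = 1728 annual layers.
1728 − 14 false = 1714 true annual layers after the volcanic sulfate spike.
Counting back 1714 years from 1965 CE places the volcanic sulfate spike in 1965 − 1714 = 251 CE.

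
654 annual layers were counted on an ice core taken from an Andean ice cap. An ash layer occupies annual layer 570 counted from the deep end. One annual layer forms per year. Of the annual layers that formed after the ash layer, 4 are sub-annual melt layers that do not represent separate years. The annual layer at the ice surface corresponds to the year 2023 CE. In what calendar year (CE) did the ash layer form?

1943 CE

654 − 570 = 84 annual layers lie beyond the ash layer toward the ice surface.
Removing the 4 false annual layers leaves 84 − 4 = 80 true annual layers beyond the ash layer.
The annual layer at the ice surface is 2023 CE, so the ash layer dates to 2023 − 80 = 1943 CE.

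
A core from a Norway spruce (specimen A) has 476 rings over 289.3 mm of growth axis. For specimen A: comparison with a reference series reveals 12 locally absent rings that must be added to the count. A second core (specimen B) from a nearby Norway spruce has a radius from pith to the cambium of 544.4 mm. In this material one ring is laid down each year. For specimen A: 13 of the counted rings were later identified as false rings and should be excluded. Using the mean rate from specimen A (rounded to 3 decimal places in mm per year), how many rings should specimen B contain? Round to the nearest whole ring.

Specimen A: correcting the raw count gives 476 − 13 + 12 = 475 true rings.
A: Mean rate = 289.3 mm / 475 years ≈ 0.609 mm per year.
For B, 544.4 / 0.609 = 893.92 years ≈ 894 rings.

894 rings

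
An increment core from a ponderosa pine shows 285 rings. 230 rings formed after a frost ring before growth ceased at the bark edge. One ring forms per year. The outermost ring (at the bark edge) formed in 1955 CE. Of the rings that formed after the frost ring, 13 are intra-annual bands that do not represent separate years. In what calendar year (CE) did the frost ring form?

230 rings post-date the frost ring.
Excluding 13 false rings: 230 − 13 = 217.
Counting back 217 years from 1955 CE places the frost ring in 1955 − 217 = 1738 CE.

1738 CE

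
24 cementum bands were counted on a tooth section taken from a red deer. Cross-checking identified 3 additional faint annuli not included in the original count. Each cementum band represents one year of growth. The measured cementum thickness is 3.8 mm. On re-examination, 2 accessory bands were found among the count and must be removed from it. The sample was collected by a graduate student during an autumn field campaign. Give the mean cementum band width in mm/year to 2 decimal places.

After corrections the count is 24 − 2 + 3 = 25 cementum bands.
3.8 mm over 25 years gives 3.8 / 25 ≈ 0.15 mm/year.

0.15 mm/year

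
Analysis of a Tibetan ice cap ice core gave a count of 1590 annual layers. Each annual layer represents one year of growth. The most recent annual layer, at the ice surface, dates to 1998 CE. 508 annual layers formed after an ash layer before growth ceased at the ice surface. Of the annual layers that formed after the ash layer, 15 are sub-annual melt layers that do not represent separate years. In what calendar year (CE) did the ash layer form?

1505 CE

There are 508 annual layers younger than the ash layer.
508 − 15 false = 493 true annual layers after the ash layer.
The annual layer at the ice surface is 1998 CE, so the ash layer dates to 1998 − 493 = 1505 CE.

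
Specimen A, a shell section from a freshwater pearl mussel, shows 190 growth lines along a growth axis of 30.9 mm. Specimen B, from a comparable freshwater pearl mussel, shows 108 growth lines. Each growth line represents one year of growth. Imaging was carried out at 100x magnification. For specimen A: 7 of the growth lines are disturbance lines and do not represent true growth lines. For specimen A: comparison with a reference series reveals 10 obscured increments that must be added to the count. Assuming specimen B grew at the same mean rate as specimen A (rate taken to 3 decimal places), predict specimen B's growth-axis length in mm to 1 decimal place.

Specimen A: true growth line count = 190 − 7 + 10 = 193.
A: Mean rate = 30.9 mm / 193 years ≈ 0.160 mm/yr.
For B, 0.160 mm/year × 108 years = 17.3 mm.

17.3 mm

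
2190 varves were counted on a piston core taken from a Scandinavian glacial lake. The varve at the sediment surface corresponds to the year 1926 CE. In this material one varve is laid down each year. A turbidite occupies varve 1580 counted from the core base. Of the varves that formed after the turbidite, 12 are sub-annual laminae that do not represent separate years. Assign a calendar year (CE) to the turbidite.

1328 CE

The turbidite sits at varve 1580 from the core base, so 2190 − 1580 = 610 varves formed after it.
Excluding 12 false varves: 610 − 12 = 598.
The varve at the sediment surface is 1926 CE, so the turbidite dates to 1926 − 598 = 1328 CE.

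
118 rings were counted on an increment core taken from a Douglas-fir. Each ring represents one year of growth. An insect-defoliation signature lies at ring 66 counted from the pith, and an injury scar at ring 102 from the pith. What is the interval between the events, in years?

36 years

Separation: 102 − 66 = 36 rings.
That is 36 years at one ring per year.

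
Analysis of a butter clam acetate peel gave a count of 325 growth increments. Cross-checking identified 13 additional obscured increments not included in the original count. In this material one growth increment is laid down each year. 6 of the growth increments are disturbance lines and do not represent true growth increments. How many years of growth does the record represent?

After corrections the count is 325 − 6 + 13 = 332 growth increments.
One growth increment per year makes the duration 332 years.

332 years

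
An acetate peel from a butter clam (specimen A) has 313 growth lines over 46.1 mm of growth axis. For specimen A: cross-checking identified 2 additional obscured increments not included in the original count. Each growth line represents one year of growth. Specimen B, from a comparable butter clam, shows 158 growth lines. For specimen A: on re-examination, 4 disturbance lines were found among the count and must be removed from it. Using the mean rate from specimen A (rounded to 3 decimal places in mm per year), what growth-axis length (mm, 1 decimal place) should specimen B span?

23.4 mm

Specimen A: after corrections the count is 313 − 4 + 2 = 311 growth lines.
A: 46.1 mm over 311 years gives 46.1 / 311 ≈ 0.148 mm per year.
For B, 0.148 mm/year × 158 years = 23.4 mm.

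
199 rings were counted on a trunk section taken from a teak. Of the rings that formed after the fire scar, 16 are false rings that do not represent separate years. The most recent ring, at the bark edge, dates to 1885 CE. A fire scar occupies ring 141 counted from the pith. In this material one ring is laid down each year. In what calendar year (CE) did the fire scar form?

1843 CE

199 − 141 = 58 rings lie beyond the fire scar toward the bark edge.
Removing the 16 false rings leaves 58 − 16 = 42 true rings beyond the fire scar.
1885 − 42 = 1843 CE.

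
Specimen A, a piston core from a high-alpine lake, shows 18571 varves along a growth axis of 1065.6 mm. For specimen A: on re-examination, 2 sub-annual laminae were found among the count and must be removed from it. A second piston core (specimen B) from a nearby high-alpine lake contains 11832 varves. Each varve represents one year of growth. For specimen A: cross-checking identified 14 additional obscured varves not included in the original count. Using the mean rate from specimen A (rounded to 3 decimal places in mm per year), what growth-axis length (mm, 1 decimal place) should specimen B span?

Specimen A: adjusted count: 18571 − 2 + 14 = 18583 varves.
A: 1065.6 mm over 18583 years gives 1065.6 / 18583 ≈ 0.057 mm per year.
Length of B = 0.057 × 11832 = 674.4 mm.

674.4 mm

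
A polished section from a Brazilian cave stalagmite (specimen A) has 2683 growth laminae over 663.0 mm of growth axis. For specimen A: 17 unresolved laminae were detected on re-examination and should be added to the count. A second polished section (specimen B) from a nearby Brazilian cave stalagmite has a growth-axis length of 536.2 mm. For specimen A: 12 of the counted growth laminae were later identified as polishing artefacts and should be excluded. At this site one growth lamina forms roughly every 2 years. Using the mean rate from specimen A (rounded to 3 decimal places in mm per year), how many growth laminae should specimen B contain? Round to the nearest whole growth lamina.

2180 growth laminae

Specimen A: true growth lamina count = 2683 − 12 + 17 = 2688.
Specimen A: 2688 growth laminae at 2 years each span 2688 × 2 = 5376 years.
A: Mean rate = 663.0 mm / 5376 years ≈ 0.123 mm per year.
B spans 536.2 / 0.123 = 4359.35 years; at 2 years per growth lamina that is 4359.35 / 2 ≈ 2180 growth laminae.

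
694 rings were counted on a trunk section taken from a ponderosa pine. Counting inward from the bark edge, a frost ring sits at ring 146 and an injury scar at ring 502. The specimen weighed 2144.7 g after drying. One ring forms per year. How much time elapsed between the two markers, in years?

The two markers are separated by 502 − 146 = 356 rings.
At one ring per year, 356 years elapsed between them.

356 yr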